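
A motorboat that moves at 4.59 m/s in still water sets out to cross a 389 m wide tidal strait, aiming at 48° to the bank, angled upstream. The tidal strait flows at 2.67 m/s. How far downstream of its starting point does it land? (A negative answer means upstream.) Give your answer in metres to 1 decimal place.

-45.8 m

Perpendicular speed = 3.411 m/s; crossing time = 389 / 3.411 = 114.042 s.
Net downstream speed = -0.401 m/s.
Drift = -0.401 × 114.042 = -45.766 m (upstream).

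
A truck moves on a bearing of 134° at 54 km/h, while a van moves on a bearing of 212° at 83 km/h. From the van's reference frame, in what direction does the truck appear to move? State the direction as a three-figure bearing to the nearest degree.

068°

Taking east as x and north as y: truck velocity = (38.844, -37.512) km/h; van velocity = (-43.983, -70.388) km/h.
Velocity of truck relative to van = (38.844, -37.512) − (-43.983, -70.388) = (82.828, 32.876) km/h.
Bearing = atan2(82.83, 32.88) = 68.35° clockwise from north.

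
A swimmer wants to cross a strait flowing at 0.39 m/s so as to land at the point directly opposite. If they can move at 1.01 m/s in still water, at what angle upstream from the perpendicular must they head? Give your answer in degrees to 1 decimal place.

To cancel the current, the upstream component of the swimmer's velocity must equal the flow: 1.01 sin θ = 0.39.
sin θ = 0.39 / 1.01 = 0.3861.
θ = arcsin(0.3861) = 22.714°.

22.7°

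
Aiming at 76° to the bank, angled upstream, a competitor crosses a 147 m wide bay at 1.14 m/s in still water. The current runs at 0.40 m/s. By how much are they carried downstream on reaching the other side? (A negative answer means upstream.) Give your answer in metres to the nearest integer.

Perpendicular speed = 1.106 m/s; crossing time = 147 / 1.106 = 132.895 s.
Net downstream speed = 0.124 m/s.
Drift = 0.124 × 132.895 = 16.507 m (downstream).

17 m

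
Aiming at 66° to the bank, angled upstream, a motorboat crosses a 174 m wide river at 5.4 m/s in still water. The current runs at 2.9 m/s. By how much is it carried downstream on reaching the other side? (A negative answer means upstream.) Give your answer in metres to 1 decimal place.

Perpendicular speed = 4.933 m/s; crossing time = 174 / 4.933 = 35.272 s.
Net downstream speed = 0.704 m/s.
Drift = 0.704 × 35.272 = 24.818 m (downstream).

24.8 m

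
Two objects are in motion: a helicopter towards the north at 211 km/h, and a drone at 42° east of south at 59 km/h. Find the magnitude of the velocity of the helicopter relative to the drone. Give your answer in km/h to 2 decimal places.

257.89 km/h

Taking east as x and north as y: helicopter velocity = (0.000, 211.000) km/h; drone velocity = (39.479, -43.846) km/h.
Velocity of helicopter relative to drone = (0.000, 211.000) − (39.479, -43.846) = (-39.479, 254.846) km/h.
Magnitude = |(-39.479, 254.846)| = 257.885 km/h.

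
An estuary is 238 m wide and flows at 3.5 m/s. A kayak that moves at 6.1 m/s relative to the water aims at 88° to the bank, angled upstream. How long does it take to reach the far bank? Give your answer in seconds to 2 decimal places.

The component of the kayak's velocity perpendicular to the bank is 6.1 × sin 88° = 6.096 m/s.
The current is parallel to the bank, so it does not affect the crossing time.
Time = 238 / 6.096 = 39.040 s.

39.04 s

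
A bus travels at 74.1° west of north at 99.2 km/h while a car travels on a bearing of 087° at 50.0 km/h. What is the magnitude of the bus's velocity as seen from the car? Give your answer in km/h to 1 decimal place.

Taking east as x and north as y: bus velocity = (-95.405, 27.177) km/h; car velocity = (49.931, 2.617) km/h.
Velocity of bus relative to car = (-95.405, 27.177) − (49.931, 2.617) = (-145.336, 24.560) km/h.
Magnitude = |(-145.336, 24.560)| = 147.397 km/h.

147.4 km/h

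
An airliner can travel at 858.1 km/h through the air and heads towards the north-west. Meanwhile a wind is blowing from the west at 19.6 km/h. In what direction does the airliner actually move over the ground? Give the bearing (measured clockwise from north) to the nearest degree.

Taking east as x and north as y: velocity relative to the air = (-606.768, 606.768) km/h; the air relative to ground = (19.600, 0.000) km/h.
Velocity relative to ground = (-606.768, 606.768) + (19.600, 0.000) = (-587.168, 606.768) km/h.
Bearing = atan2(-587.17, 606.77) = 315.94° clockwise from north.

316°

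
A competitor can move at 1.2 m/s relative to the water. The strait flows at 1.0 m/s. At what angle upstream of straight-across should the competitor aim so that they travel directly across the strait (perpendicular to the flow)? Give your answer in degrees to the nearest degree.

56°

To cancel the current, the upstream component of the competitor's velocity must equal the flow: 1.2 sin θ = 1.0.
sin θ = 1.0 / 1.2 = 0.8333.
θ = arcsin(0.8333) = 56.443°.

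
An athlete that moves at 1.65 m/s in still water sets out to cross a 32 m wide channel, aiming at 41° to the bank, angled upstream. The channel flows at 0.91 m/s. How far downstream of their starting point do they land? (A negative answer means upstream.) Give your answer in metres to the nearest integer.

-10 m

Perpendicular speed = 1.082 m/s; crossing time = 32 / 1.082 = 29.561 s.
Net downstream speed = -0.335 m/s.
Drift = -0.335 × 29.561 = -9.911 m (upstream).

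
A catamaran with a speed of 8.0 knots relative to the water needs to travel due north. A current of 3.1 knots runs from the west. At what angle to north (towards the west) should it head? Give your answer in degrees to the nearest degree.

The current pushes perpendicular to the desired track; the heading must have a component into the current equal to 3.1 knots: 8.0 sin θ = 3.1.
sin θ = 0.3875, so θ = 22.799°.

23°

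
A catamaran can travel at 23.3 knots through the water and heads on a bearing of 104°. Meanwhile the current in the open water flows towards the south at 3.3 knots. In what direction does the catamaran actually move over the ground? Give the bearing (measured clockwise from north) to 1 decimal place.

111.6°

Taking east as x and north as y: velocity relative to the water = (22.608, -5.637) knots; the water relative to ground = (0.000, -3.300) knots.
Velocity relative to ground = (22.608, -5.637) + (0.000, -3.300) = (22.608, -8.937) knots.
Bearing = atan2(22.61, -8.94) = 111.57° clockwise from north.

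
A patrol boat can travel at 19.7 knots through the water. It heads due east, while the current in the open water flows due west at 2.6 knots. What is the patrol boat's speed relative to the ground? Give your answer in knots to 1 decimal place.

Taking east as x and north as y: velocity relative to the water = (19.700, 0.000) knots; the water relative to ground = (-2.600, 0.000) knots.
Velocity relative to ground = (19.700, 0.000) + (-2.600, 0.000) = (17.100, 0.000) knots.
Speed = |(17.100, 0.000)| = 17.100 knots.

17.1 knots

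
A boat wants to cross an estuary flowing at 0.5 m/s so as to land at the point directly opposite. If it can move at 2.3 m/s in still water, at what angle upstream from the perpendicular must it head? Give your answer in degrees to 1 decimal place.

12.6°

To cancel the current, the upstream component of the boat's velocity must equal the flow: 2.3 sin θ = 0.5.
sin θ = 0.5 / 2.3 = 0.2174.
θ = arcsin(0.2174) = 12.556°.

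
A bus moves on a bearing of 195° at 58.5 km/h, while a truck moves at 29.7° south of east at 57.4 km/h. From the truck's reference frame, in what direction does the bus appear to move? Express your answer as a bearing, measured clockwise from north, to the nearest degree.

Taking east as x and north as y: bus velocity = (-15.141, -56.507) km/h; truck velocity = (49.859, -28.439) km/h.
Velocity of bus relative to truck = (-15.141, -56.507) − (49.859, -28.439) = (-65.000, -28.067) km/h.
Bearing = atan2(-65.00, -28.07) = 246.65° clockwise from north.

247°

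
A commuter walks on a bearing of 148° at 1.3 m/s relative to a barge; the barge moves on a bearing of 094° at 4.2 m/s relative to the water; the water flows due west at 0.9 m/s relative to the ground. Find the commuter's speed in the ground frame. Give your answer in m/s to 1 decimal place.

4.2 m/s

In east/north components (m/s): commuter relative to barge = (0.689, -1.102); barge relative to water = (4.190, -0.293); water relative to ground = (-0.900, 0.000).
Sum = (3.979, -1.395) m/s.
Speed = |(3.979, -1.395)| = 4.216 m/s.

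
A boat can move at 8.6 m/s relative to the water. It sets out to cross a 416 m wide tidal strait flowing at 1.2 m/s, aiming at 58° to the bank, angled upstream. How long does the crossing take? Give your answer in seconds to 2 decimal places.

57.04 s

The component of the boat's velocity perpendicular to the bank is 8.6 × sin 58° = 7.293 m/s.
The current is parallel to the bank, so it does not affect the crossing time.
Time = 416 / 7.293 = 57.039 s.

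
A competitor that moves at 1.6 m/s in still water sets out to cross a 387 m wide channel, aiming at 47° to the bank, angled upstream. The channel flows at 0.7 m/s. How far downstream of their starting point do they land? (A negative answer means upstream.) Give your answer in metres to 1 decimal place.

Perpendicular speed = 1.170 m/s; crossing time = 387 / 1.170 = 330.722 s.
Net downstream speed = -0.391 m/s.
Drift = -0.391 × 330.722 = -129.378 m (upstream).

-129.4 m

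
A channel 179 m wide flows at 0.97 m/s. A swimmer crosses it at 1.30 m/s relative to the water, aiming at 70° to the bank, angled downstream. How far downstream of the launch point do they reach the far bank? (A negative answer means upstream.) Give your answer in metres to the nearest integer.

207 m

Perpendicular speed = 1.222 m/s; crossing time = 179 / 1.222 = 146.529 s.
Net downstream speed = 1.415 m/s.
Drift = 1.415 × 146.529 = 207.284 m (downstream).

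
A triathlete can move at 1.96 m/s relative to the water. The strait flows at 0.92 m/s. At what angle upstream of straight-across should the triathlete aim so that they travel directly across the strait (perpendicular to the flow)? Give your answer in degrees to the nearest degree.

28°

To cancel the current, the upstream component of the triathlete's velocity must equal the flow: 1.96 sin θ = 0.92.
sin θ = 0.92 / 1.96 = 0.4694.
θ = arcsin(0.4694) = 27.995°.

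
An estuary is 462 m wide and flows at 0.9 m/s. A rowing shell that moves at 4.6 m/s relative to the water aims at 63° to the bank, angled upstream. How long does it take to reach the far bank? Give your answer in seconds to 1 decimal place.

112.7 s

The component of the rowing shell's velocity perpendicular to the bank is 4.6 × sin 63° = 4.099 m/s.
Only the cross-stream component determines the crossing time; the current contributes nothing perpendicular to the bank.
Time = 462 / 4.099 = 112.721 s.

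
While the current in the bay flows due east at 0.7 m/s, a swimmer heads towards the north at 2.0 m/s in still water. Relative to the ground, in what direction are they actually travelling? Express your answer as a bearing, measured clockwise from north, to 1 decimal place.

Taking east as x and north as y: velocity relative to the water = (0.000, 2.000) m/s; the water relative to ground = (0.700, 0.000) m/s.
Velocity relative to ground = (0.000, 2.000) + (0.700, 0.000) = (0.700, 2.000) m/s.
Bearing = atan2(0.70, 2.00) = 19.29° clockwise from north.

019.3°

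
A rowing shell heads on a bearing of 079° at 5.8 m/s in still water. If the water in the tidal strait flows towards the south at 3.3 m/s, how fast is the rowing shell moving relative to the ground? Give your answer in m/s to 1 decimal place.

Taking east as x and north as y: velocity relative to the water = (5.693, 1.107) m/s; the water relative to ground = (0.000, -3.300) m/s.
Velocity relative to ground = (5.693, 1.107) + (0.000, -3.300) = (5.693, -2.193) m/s.
Speed = |(5.693, -2.193)| = 6.101 m/s.

6.1 m/s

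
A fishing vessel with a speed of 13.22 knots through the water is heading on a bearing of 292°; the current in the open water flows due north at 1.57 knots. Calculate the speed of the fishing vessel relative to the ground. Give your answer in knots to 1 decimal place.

13.9 knots

Taking east as x and north as y: velocity relative to the water = (-12.257, 4.952) knots; the water relative to ground = (0.000, 1.570) knots.
Velocity relative to ground = (-12.257, 4.952) + (0.000, 1.570) = (-12.257, 6.522) knots.
Speed = |(-12.257, 6.522)| = 13.885 knots.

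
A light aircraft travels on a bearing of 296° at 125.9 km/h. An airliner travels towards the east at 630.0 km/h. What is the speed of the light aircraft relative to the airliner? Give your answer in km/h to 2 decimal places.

745.20 km/h

Taking east as x and north as y: light aircraft velocity = (-113.158, 55.191) km/h; airliner velocity = (630.000, 0.000) km/h.
Velocity of light aircraft relative to airliner = (-113.158, 55.191) − (630.000, 0.000) = (-743.158, 55.191) km/h.
Magnitude = |(-743.158, 55.191)| = 745.205 km/h.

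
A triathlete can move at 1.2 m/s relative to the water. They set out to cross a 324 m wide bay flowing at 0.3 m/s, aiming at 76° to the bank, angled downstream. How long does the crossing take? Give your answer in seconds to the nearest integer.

The component of the triathlete's velocity perpendicular to the bank is 1.2 × sin 76° = 1.164 m/s.
The flow acts along the bank and has no component across it.
Time = 324 / 1.164 = 278.266 s.

278 s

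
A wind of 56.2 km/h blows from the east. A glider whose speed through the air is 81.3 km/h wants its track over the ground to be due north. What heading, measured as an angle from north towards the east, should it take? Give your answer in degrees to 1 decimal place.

The wind pushes perpendicular to the desired track; the heading must have a component into the wind equal to 56.2 km/h: 81.3 sin θ = 56.2.
sin θ = 0.6913, so θ = 43.730°.

43.7°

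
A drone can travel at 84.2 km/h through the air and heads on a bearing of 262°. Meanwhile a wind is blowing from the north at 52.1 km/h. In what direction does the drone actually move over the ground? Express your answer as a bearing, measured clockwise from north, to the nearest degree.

233°

Taking east as x and north as y: velocity relative to the air = (-83.381, -11.718) km/h; the air relative to ground = (0.000, -52.100) km/h.
Velocity relative to ground = (-83.381, -11.718) + (0.000, -52.100) = (-83.381, -63.818) km/h.
Bearing = atan2(-83.38, -63.82) = 232.57° clockwise from north.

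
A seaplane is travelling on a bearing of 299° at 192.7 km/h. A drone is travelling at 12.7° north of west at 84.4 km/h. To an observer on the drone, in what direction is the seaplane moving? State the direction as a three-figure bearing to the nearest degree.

Taking east as x and north as y: seaplane velocity = (-168.539, 93.423) km/h; drone velocity = (-82.335, 18.555) km/h.
Velocity of seaplane relative to drone = (-168.539, 93.423) − (-82.335, 18.555) = (-86.204, 74.868) km/h.
Bearing = atan2(-86.20, 74.87) = 310.97° clockwise from north.

311°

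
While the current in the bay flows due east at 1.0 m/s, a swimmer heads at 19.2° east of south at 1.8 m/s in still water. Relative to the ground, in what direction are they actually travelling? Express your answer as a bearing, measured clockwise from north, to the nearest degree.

Taking east as x and north as y: velocity relative to the water = (0.592, -1.700) m/s; the water relative to ground = (1.000, 0.000) m/s.
Velocity relative to ground = (0.592, -1.700) + (1.000, 0.000) = (1.592, -1.700) m/s.
Bearing = atan2(1.59, -1.70) = 136.88° clockwise from north.

137°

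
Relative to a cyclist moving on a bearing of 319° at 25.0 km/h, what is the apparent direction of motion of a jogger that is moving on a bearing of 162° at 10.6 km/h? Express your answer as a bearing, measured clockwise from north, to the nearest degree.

Taking east as x and north as y: jogger velocity = (3.276, -10.081) km/h; cyclist velocity = (-16.401, 18.868) km/h.
Velocity of jogger relative to cyclist = (3.276, -10.081) − (-16.401, 18.868) = (19.677, -28.949) km/h.
Bearing = atan2(19.68, -28.95) = 145.80° clockwise from north.

146°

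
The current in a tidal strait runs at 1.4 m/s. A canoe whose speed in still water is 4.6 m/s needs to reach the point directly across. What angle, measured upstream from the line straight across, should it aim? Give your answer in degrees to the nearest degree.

To cancel the current, the upstream component of the canoe's velocity must equal the flow: 4.6 sin θ = 1.4.
sin θ = 1.4 / 4.6 = 0.3043.
θ = arcsin(0.3043) = 17.719°.

18°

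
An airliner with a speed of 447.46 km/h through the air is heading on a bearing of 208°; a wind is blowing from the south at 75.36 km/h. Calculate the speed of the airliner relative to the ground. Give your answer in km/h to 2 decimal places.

Taking east as x and north as y: velocity relative to the air = (-210.070, -395.084) km/h; the air relative to ground = (0.000, 75.360) km/h.
Velocity relative to ground = (-210.070, -395.084) + (0.000, 75.360) = (-210.070, -319.724) km/h.
Speed = |(-210.070, -319.724)| = 382.561 km/h.

382.56 km/h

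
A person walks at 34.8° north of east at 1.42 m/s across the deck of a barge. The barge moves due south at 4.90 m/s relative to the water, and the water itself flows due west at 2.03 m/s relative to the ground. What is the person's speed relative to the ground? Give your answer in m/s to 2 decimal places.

4.18 m/s

In east/north components (m/s): person relative to barge = (1.166, 0.810); barge relative to water = (0.000, -4.900); water relative to ground = (-2.030, 0.000).
Sum = (-0.864, -4.090) m/s.
Speed = |(-0.864, -4.090)| = 4.180 m/s.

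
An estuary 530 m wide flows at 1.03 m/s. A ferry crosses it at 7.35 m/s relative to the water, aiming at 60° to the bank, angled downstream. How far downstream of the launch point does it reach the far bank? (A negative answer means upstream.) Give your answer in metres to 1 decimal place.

391.8 m

Perpendicular speed = 6.365 m/s; crossing time = 530 / 6.365 = 83.264 s.
Net downstream speed = 4.705 m/s.
Drift = 4.705 × 83.264 = 391.758 m (downstream).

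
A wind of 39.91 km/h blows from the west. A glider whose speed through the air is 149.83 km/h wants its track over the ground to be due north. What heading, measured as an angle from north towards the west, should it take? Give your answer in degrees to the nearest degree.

The wind pushes perpendicular to the desired track; the heading must have a component into the wind equal to 39.91 km/h: 149.83 sin θ = 39.91.
sin θ = 0.2664, so θ = 15.448°.

15°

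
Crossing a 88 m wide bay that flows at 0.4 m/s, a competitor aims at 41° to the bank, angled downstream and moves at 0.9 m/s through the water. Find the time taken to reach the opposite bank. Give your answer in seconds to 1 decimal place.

149.0 s

The component of the competitor's velocity perpendicular to the bank is 0.9 × sin 41° = 0.590 m/s.
The current is parallel to the bank, so it does not affect the crossing time.
Time = 88 / 0.590 = 149.038 s.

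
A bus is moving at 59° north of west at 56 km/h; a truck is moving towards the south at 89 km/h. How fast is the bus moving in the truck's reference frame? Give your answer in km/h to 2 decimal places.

Taking east as x and north as y: bus velocity = (-28.842, 48.001) km/h; truck velocity = (0.000, -89.000) km/h.
Velocity of bus relative to truck = (-28.842, 48.001) − (0.000, -89.000) = (-28.842, 137.001) km/h.
Magnitude = |(-28.842, 137.001)| = 140.004 km/h.

140.00 km/h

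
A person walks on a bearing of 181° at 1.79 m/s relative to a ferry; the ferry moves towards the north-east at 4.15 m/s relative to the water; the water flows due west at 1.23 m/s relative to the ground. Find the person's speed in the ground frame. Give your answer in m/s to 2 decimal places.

2.03 m/s

In east/north components (m/s): person relative to ferry = (-0.031, -1.790); ferry relative to water = (2.934, 2.934); water relative to ground = (-1.230, 0.000).
Sum = (1.673, 1.145) m/s.
Speed = |(1.673, 1.145)| = 2.027 m/s.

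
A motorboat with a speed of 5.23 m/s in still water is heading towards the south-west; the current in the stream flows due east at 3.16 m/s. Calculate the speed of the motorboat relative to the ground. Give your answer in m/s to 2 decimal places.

3.74 m/s

Taking east as x and north as y: velocity relative to the water = (-3.698, -3.698) m/s; the water relative to ground = (3.160, 0.000) m/s.
Velocity relative to ground = (-3.698, -3.698) + (3.160, 0.000) = (-0.538, -3.698) m/s.
Speed = |(-0.538, -3.698)| = 3.737 m/s.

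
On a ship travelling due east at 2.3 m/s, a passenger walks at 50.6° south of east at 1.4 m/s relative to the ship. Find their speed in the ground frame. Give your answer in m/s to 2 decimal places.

3.37 m/s

Taking east as x and north as y: ship velocity = (2.300, 0.000) m/s; passenger velocity relative to ship = (0.889, -1.082) m/s.
Velocity relative to ground = (2.300, 0.000) + (0.889, -1.082) = (3.189, -1.082) m/s.
Speed = |(3.189, -1.082)| = 3.367 m/s.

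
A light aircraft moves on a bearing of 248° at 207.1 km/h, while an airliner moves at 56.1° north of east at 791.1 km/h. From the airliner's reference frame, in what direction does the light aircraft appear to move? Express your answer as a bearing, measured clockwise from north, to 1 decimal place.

220.8°

Taking east as x and north as y: light aircraft velocity = (-192.020, -77.581) km/h; airliner velocity = (441.232, 656.623) km/h.
Velocity of light aircraft relative to airliner = (-192.020, -77.581) − (441.232, 656.623) = (-633.252, -734.204) km/h.
Bearing = atan2(-633.25, -734.20) = 220.78° clockwise from north.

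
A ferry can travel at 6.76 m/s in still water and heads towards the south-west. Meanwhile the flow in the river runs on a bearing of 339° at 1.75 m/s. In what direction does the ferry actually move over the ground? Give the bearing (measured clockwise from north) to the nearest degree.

Taking east as x and north as y: velocity relative to the water = (-4.780, -4.780) m/s; the water relative to ground = (-0.627, 1.634) m/s.
Velocity relative to ground = (-4.780, -4.780) + (-0.627, 1.634) = (-5.407, -3.146) m/s.
Bearing = atan2(-5.41, -3.15) = 239.81° clockwise from north.

240°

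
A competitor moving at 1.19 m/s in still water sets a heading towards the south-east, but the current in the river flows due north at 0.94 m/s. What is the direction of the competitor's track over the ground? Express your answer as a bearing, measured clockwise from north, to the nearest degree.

Taking east as x and north as y: velocity relative to the water = (0.841, -0.841) m/s; the water relative to ground = (0.000, 0.940) m/s.
Velocity relative to ground = (0.841, -0.841) + (0.000, 0.940) = (0.841, 0.099) m/s.
Bearing = atan2(0.84, 0.10) = 83.32° clockwise from north.

083°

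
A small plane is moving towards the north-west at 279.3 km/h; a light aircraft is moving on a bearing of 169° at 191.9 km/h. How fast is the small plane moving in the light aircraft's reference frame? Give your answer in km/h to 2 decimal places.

Taking east as x and north as y: small plane velocity = (-197.495, 197.495) km/h; light aircraft velocity = (36.616, -188.374) km/h.
Velocity of small plane relative to light aircraft = (-197.495, 197.495) − (36.616, -188.374) = (-234.111, 385.869) km/h.
Magnitude = |(-234.111, 385.869)| = 451.335 km/h.

451.33 km/h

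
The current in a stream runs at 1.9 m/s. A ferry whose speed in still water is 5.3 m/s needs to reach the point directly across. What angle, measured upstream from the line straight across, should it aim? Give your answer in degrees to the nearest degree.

21°

To cancel the current, the upstream component of the ferry's velocity must equal the flow: 5.3 sin θ = 1.9.
sin θ = 1.9 / 5.3 = 0.3585.
θ = arcsin(0.3585) = 21.008°.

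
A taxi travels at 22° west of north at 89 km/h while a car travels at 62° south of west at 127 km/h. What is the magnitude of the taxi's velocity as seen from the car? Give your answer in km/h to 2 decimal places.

196.42 km/h

Taking east as x and north as y: taxi velocity = (-33.340, 82.519) km/h; car velocity = (-59.623, -112.134) km/h.
Velocity of taxi relative to car = (-33.340, 82.519) − (-59.623, -112.134) = (26.283, 194.654) km/h.
Magnitude = |(26.283, 194.654)| = 196.420 km/h.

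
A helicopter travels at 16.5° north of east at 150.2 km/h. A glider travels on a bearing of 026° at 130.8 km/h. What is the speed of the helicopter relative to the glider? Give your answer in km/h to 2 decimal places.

114.56 km/h

Taking east as x and north as y: helicopter velocity = (144.015, 42.659) km/h; glider velocity = (57.339, 117.562) km/h.
Velocity of helicopter relative to glider = (144.015, 42.659) − (57.339, 117.562) = (86.676, -74.903) km/h.
Magnitude = |(86.676, -74.903)| = 114.556 km/h.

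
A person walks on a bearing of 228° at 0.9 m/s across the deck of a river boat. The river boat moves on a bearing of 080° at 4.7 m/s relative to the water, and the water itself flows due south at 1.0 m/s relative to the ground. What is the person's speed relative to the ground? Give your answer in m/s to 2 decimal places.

In east/north components (m/s): person relative to river boat = (-0.669, -0.602); river boat relative to water = (4.629, 0.816); water relative to ground = (0.000, -1.000).
Sum = (3.960, -0.786) m/s.
Speed = |(3.960, -0.786)| = 4.037 m/s.

4.04 m/s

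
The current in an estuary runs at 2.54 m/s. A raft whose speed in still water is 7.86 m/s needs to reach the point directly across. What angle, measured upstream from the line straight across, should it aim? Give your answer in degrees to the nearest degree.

To cancel the current, the upstream component of the raft's velocity must equal the flow: 7.86 sin θ = 2.54.
sin θ = 2.54 / 7.86 = 0.3232.
θ = arcsin(0.3232) = 18.854°.

19°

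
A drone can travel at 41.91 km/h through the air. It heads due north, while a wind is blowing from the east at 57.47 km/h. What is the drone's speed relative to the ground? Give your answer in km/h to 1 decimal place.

71.1 km/h

Taking east as x and north as y: velocity relative to the air = (0.000, 41.910) km/h; the air relative to ground = (-57.470, 0.000) km/h.
Velocity relative to ground = (0.000, 41.910) + (-57.470, 0.000) = (-57.470, 41.910) km/h.
Speed = |(-57.470, 41.910)| = 71.128 km/h.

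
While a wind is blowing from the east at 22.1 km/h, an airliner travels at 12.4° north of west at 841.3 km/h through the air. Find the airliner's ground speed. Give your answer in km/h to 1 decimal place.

862.9 km/h

Taking east as x and north as y: velocity relative to the air = (-821.674, 180.657) km/h; the air relative to ground = (-22.100, 0.000) km/h.
Velocity relative to ground = (-821.674, 180.657) + (-22.100, 0.000) = (-843.774, 180.657) km/h.
Speed = |(-843.774, 180.657)| = 862.898 km/h.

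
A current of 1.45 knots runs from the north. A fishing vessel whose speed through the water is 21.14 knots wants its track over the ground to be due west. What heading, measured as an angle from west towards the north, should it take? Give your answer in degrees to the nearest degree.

4°

The current pushes perpendicular to the desired track; the heading must have a component into the current equal to 1.45 knots: 21.14 sin θ = 1.45.
sin θ = 0.0686, so θ = 3.933°.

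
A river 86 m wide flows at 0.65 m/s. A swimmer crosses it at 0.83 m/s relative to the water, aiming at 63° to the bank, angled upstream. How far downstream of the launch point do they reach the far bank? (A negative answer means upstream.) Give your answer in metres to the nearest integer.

32 m

Perpendicular speed = 0.740 m/s; crossing time = 86 / 0.740 = 116.289 s.
Net downstream speed = 0.273 m/s.
Drift = 0.273 × 116.289 = 31.769 m (downstream).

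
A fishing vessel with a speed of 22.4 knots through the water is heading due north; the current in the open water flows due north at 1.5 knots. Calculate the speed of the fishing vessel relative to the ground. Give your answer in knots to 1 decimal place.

23.9 knots

Taking east as x and north as y: velocity relative to the water = (0.000, 22.400) knots; the water relative to ground = (0.000, 1.500) knots.
Velocity relative to ground = (0.000, 22.400) + (0.000, 1.500) = (0.000, 23.900) knots.
Speed = |(0.000, 23.900)| = 23.900 knots.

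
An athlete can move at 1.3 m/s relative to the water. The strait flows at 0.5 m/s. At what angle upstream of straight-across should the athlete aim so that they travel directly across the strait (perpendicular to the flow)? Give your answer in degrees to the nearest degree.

23°

To cancel the current, the upstream component of the athlete's velocity must equal the flow: 1.3 sin θ = 0.5.
sin θ = 0.5 / 1.3 = 0.3846.
θ = arcsin(0.3846) = 22.620°.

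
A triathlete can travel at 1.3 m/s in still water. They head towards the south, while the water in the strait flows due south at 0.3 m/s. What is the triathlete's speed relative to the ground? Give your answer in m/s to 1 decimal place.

Taking east as x and north as y: velocity relative to the water = (0.000, -1.300) m/s; the water relative to ground = (0.000, -0.300) m/s.
Velocity relative to ground = (0.000, -1.300) + (0.000, -0.300) = (0.000, -1.600) m/s.
Speed = |(0.000, -1.600)| = 1.600 m/s.

1.6 m/s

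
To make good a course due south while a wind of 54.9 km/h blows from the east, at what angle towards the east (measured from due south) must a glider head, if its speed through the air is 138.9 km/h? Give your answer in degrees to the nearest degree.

The wind pushes perpendicular to the desired track; the heading must have a component into the wind equal to 54.9 km/h: 138.9 sin θ = 54.9.
sin θ = 0.3952, so θ = 23.281°.

23°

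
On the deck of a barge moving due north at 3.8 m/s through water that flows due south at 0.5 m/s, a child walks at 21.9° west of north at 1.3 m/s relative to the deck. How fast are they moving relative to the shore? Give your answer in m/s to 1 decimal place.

In east/north components (m/s): child relative to barge = (-0.485, 1.206); barge relative to water = (0.000, 3.800); water relative to ground = (0.000, -0.500).
Sum = (-0.485, 4.506) m/s.
Speed = |(-0.485, 4.506)| = 4.532 m/s.

4.5 m/s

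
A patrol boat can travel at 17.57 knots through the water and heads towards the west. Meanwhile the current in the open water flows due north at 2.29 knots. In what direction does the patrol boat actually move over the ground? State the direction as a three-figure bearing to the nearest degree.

Taking east as x and north as y: velocity relative to the water = (-17.570, 0.000) knots; the water relative to ground = (0.000, 2.290) knots.
Velocity relative to ground = (-17.570, 0.000) + (0.000, 2.290) = (-17.570, 2.290) knots.
Bearing = atan2(-17.57, 2.29) = 277.43° clockwise from north.

277°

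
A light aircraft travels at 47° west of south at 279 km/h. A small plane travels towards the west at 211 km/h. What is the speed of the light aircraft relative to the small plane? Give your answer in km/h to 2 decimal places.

190.40 km/h

Taking east as x and north as y: light aircraft velocity = (-204.048, -190.278) km/h; small plane velocity = (-211.000, 0.000) km/h.
Velocity of light aircraft relative to small plane = (-204.048, -190.278) − (-211.000, 0.000) = (6.952, -190.278) km/h.
Magnitude = |(6.952, -190.278)| = 190.405 km/h.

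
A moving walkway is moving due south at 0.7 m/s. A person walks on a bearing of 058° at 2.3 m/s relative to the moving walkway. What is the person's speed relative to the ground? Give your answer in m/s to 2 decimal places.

Taking east as x and north as y: moving walkway velocity = (0.000, -0.700) m/s; person velocity relative to moving walkway = (1.951, 1.219) m/s.
Velocity relative to ground = (0.000, -0.700) + (1.951, 1.219) = (1.951, 0.519) m/s.
Speed = |(1.951, 0.519)| = 2.018 m/s.

2.02 m/s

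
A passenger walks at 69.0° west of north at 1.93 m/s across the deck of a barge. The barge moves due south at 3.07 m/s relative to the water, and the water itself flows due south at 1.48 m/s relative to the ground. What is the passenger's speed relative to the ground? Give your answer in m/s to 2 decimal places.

In east/north components (m/s): passenger relative to barge = (-1.802, 0.692); barge relative to water = (0.000, -3.070); water relative to ground = (0.000, -1.480).
Sum = (-1.802, -3.858) m/s.
Speed = |(-1.802, -3.858)| = 4.258 m/s.

4.26 m/s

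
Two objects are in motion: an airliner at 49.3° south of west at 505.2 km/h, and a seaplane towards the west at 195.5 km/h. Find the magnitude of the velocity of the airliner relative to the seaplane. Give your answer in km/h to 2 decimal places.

Taking east as x and north as y: airliner velocity = (-329.440, -383.009) km/h; seaplane velocity = (-195.500, 0.000) km/h.
Velocity of airliner relative to seaplane = (-329.440, -383.009) − (-195.500, 0.000) = (-133.940, -383.009) km/h.
Magnitude = |(-133.940, -383.009)| = 405.754 km/h.

405.75 km/h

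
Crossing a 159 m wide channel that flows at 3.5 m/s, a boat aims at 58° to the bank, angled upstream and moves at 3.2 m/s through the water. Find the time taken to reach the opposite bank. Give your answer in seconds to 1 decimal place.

The component of the boat's velocity perpendicular to the bank is 3.2 × sin 58° = 2.714 m/s.
The flow acts along the bank and has no component across it.
Time = 159 / 2.714 = 58.590 s.

58.6 s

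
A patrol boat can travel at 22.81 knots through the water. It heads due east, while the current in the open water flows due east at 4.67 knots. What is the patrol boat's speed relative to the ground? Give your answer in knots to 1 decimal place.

27.5 knots

Taking east as x and north as y: velocity relative to the water = (22.810, 0.000) knots; the water relative to ground = (4.670, 0.000) knots.
Velocity relative to ground = (22.810, 0.000) + (4.670, 0.000) = (27.480, 0.000) knots.
Speed = |(27.480, 0.000)| = 27.480 knots.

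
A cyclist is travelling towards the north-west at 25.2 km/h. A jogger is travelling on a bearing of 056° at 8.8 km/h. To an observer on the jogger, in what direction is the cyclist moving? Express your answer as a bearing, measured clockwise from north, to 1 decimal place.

297.2°

Taking east as x and north as y: cyclist velocity = (-17.819, 17.819) km/h; jogger velocity = (7.296, 4.921) km/h.
Velocity of cyclist relative to jogger = (-17.819, 17.819) − (7.296, 4.921) = (-25.115, 12.898) km/h.
Bearing = atan2(-25.11, 12.90) = 297.18° clockwise from north.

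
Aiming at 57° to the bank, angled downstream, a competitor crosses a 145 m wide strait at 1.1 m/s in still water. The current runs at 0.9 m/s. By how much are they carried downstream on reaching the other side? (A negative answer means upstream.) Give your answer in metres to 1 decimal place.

235.6 m

Perpendicular speed = 0.923 m/s; crossing time = 145 / 0.923 = 157.175 s.
Net downstream speed = 1.499 m/s.
Drift = 1.499 × 157.175 = 235.622 m (downstream).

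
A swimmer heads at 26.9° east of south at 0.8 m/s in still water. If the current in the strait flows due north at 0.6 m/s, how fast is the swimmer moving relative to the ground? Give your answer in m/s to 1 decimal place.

0.4 m/s

Taking east as x and north as y: velocity relative to the water = (0.362, -0.713) m/s; the water relative to ground = (0.000, 0.600) m/s.
Velocity relative to ground = (0.362, -0.713) + (0.000, 0.600) = (0.362, -0.113) m/s.
Speed = |(0.362, -0.113)| = 0.379 m/s.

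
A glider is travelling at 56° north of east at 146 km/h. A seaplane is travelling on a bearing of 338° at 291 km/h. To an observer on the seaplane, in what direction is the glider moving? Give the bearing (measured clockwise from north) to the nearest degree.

Taking east as x and north as y: glider velocity = (81.642, 121.039) km/h; seaplane velocity = (-109.011, 269.811) km/h.
Velocity of glider relative to seaplane = (81.642, 121.039) − (-109.011, 269.811) = (190.653, -148.771) km/h.
Bearing = atan2(190.65, -148.77) = 127.97° clockwise from north.

128°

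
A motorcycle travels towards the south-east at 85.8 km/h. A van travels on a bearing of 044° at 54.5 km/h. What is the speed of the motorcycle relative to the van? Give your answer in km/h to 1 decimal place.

102.4 km/h

Taking east as x and north as y: motorcycle velocity = (60.670, -60.670) km/h; van velocity = (37.859, 39.204) km/h.
Velocity of motorcycle relative to van = (60.670, -60.670) − (37.859, 39.204) = (22.811, -99.874) km/h.
Magnitude = |(22.811, -99.874)| = 102.446 km/h.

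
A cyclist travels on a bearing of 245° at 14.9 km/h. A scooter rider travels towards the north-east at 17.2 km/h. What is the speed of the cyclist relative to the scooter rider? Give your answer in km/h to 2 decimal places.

31.61 km/h

Taking east as x and north as y: cyclist velocity = (-13.504, -6.297) km/h; scooter rider velocity = (12.162, 12.162) km/h.
Velocity of cyclist relative to scooter rider = (-13.504, -6.297) − (12.162, 12.162) = (-25.666, -18.459) km/h.
Magnitude = |(-25.666, -18.459)| = 31.615 km/h.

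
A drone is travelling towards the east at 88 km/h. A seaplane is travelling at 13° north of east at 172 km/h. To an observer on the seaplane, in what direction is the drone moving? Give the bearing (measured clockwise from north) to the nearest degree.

Taking east as x and north as y: drone velocity = (88.000, 0.000) km/h; seaplane velocity = (167.592, 38.692) km/h.
Velocity of drone relative to seaplane = (88.000, 0.000) − (167.592, 38.692) = (-79.592, -38.692) km/h.
Bearing = atan2(-79.59, -38.69) = 244.07° clockwise from north.

244°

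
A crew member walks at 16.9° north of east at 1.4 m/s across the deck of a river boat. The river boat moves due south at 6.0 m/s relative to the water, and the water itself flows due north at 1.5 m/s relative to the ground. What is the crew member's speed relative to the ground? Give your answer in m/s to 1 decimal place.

In east/north components (m/s): crew member relative to river boat = (1.340, 0.407); river boat relative to water = (0.000, -6.000); water relative to ground = (0.000, 1.500).
Sum = (1.340, -4.093) m/s.
Speed = |(1.340, -4.093)| = 4.307 m/s.

4.3 m/s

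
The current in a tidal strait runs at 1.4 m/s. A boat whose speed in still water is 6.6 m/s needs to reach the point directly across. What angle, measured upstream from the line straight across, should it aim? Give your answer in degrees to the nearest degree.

To cancel the current, the upstream component of the boat's velocity must equal the flow: 6.6 sin θ = 1.4.
sin θ = 1.4 / 6.6 = 0.2121.
θ = arcsin(0.2121) = 12.247°.

12°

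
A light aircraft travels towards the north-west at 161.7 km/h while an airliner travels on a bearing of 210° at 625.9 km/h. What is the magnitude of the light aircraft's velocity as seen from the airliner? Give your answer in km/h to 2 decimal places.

Taking east as x and north as y: light aircraft velocity = (-114.339, 114.339) km/h; airliner velocity = (-312.950, -542.045) km/h.
Velocity of light aircraft relative to airliner = (-114.339, 114.339) − (-312.950, -542.045) = (198.611, 656.384) km/h.
Magnitude = |(198.611, 656.384)| = 685.775 km/h.

685.77 km/h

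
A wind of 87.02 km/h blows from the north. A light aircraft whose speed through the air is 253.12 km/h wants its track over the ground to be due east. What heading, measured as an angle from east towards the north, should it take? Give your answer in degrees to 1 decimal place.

The wind pushes perpendicular to the desired track; the heading must have a component into the wind equal to 87.02 km/h: 253.12 sin θ = 87.02.
sin θ = 0.3438, so θ = 20.108°.

20.1°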